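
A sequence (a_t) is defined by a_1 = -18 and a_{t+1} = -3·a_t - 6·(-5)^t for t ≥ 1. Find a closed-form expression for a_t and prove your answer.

a_t = (-3)^t + 3(-5)^t

Computing the first terms: a_1 = -18, a_2 = 84, a_3 = -402. This suggests a_t = (-3)^t + 3(-5)^t.
For the base case t = 1: the formula gives -18 = -18 = a_1.
For the inductive step, assume it holds for an arbitrary p ≥ 1, so a_p = (-3)^p + 3(-5)^p.
Then a_{p+1} = -3·a_p - 6·(-5)^p = -3·((-3)^p + 3(-5)^p) - 6·(-5)^p = (-3)^(p + 1) + 3(-5)^(p + 1),
which is the claimed formula at t = p+1.
This completes the induction.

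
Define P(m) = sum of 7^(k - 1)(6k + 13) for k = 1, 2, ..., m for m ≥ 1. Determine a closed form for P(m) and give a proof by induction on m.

We claim P(m) = 7^m(m + 2) - 2 for all m ≥ 1.
Base case (m = 1): P(1) = 19, and the closed form gives 19. They agree.
For the inductive step, assume it holds for an arbitrary k ≥ 1, so P(k) = 7^k(k + 2) - 2.
Then P(k+1) = P(k) + (7^k(6k + 19)) = (7^k(k + 2) - 2) + (7^k(6k + 19)).
Simplifying, P(k+1) = 7·7^k·k + 21·7^k - 2 = 7^(k+1)((k+1) + 2) - 2,
which is the closed form with m = k+1.
This completes the induction.

P(m) = 7^m(m + 2) - 2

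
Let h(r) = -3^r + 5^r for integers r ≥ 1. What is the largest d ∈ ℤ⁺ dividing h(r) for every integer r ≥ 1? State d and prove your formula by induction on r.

Computing the first values: h(1) = 2 and h(2) = 16; gcd(2, 16) = 2, so d ≤ 2.
We prove 2 | -3^r + 5^r for all r ≥ 1 by induction on r.
Base step (r = 1): h(1) = 2 = 2·(1), so 2 | h(1).
Inductive step: assume the claim holds for r = i, i.e. 2 | h(i). Then
5^{i+1} − 3^{i+1} = 5·5^i − 3·3^i = 5·(5^i − 3^i) + (2)·3^i. The first term is divisible by 2 by the inductive hypothesis, and the second term (2)·3^i is divisible by 2 since 2 | 2. Hence 2 | h(i+1).
Hence, by induction on r, the claim holds for every r ≥ 1.
Therefore the largest such d is 2.

d = 2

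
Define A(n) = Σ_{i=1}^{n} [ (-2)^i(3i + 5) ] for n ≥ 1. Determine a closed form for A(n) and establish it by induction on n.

We claim A(n) = 2(-2)^n(n + 2) - 4 for all n ≥ 1.
Base step (n = 1): A(1) = -16, and the closed form gives -16. They agree.
Suppose the result is true for n = i, so A(i) = 2(-2)^i(i + 2) - 4.
Then A(i+1) = A(i) + ((-2)^(i + 1)(3i + 8)) = (2(-2)^i(i + 2) - 4) + ((-2)^(i + 1)(3i + 8)).
Simplifying, A(i+1) = -4(-2)^i·i - 12(-2)^i - 4 = 2(-2)^(i+1)((i+1) + 2) - 4,
which is the closed form with n = i+1.
By induction, the statement is established for all n ≥ 1.

A(n) = 2(-2)^n(n + 2) - 4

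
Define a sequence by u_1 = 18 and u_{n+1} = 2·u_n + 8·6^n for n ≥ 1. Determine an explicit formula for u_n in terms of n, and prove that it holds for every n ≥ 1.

Computing the first terms: u_1 = 18, u_2 = 84, u_3 = 456. This suggests u_n = 3·2^n + 2·6^n.
For the base case n = 1: the formula gives 18 = 18 = u_1.
Inductive step: suppose the statement holds for some r ≥ 1, so u_r = 3·2^r + 2·6^r.
Then u_{r+1} = 2·u_r + 8·6^r = 2·(3·2^r + 2·6^r) + 8·6^r = 3·2^(r + 1) + 2·6^(r + 1),
which is the claimed formula at n = r+1.
By induction, the statement is established for all n ≥ 1.

u_n = 3·2^n + 2·6^n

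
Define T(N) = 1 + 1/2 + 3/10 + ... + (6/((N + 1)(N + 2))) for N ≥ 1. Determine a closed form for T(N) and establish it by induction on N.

We claim T(N) = 3N/(N + 2) for all N ≥ 1.
Base case (N = 1): T(1) = 1, and the closed form gives 1. They agree.
Inductive step: assume the claim holds for N = j, so T(j) = 3j/(j + 2).
Then T(j+1) = T(j) + (6/((j + 2)(j + 3))) = (3j/(j + 2)) + (6/((j + 2)(j + 3))).
Simplifying, T(j+1) = 3(j + 1)/(j + 3) = 3(j+1)/((j+1) + 2),
which is the closed form with N = j+1.
Hence, by induction on N, the claim holds for every N ≥ 1.

T(N) = 3N/(N + 2)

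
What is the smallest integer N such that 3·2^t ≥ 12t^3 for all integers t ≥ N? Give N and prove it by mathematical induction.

N = 14

At t = 13: 24576 < 26364, so the inequality fails and N ≥ 14. We prove 3·2^t ≥ 12t^3 for all t ≥ 14.
Base step (t = 14): 3·2^t = 49152 and 12t^3 = 32928, so 49152 ≥ 32928.
Inductive step: suppose the statement holds for some j ≥ 14, so 3·2^j ≥ 12j^3.
Then 3·2^(j + 1) = 2·(3·2^j) ≥ 2·(12j^3).
Also, for j ≥ 14 we have 2·(12j^3) ≥ 12(j+1)^3, since 2 ≥ (1 + 1/j)^3 for all j ≥ 14.
Combining, 3·2^(j + 1) ≥ 12(j+1)^3.
By induction, the statement is established for all t ≥ 14.
Hence the smallest such N is 14.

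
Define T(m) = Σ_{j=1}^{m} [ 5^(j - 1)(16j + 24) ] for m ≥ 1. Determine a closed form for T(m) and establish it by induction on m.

T(m) = 5^m(4m + 5) - 5

We claim T(m) = 5^m(4m + 5) - 5 for all m ≥ 1.
Base case (m = 1): T(1) = 40, and the closed form gives 40. They agree.
Suppose the result is true for m = j, so T(j) = 5^j(4j + 5) - 5.
Then T(j+1) = T(j) + (5^j(16j + 40)) = (5^j(4j + 5) - 5) + (5^j(16j + 40)).
Simplifying, T(j+1) = 20·5^j·j + 45·5^j - 5 = 5^(j+1)(4(j+1) + 5) - 5,
which is the closed form with m = j+1.
This completes the induction.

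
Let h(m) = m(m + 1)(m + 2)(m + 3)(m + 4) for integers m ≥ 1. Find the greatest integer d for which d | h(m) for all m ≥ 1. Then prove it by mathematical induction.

Computing the first values: h(1) = 120 and h(2) = 720; gcd(120, 720) = 120, so d ≤ 120.
We prove 120 | m(m + 1)(m + 2)(m + 3)(m + 4) for all m ≥ 1 by induction on m.
Base case (m = 1): h(1) = 120 = 120·(1), so 120 | h(1).
Suppose the result is true for m = r, i.e. 120 | h(r). Then
h(r+1) − h(r) = (r+1)·(r+2)·(r+3)·(r+4)·(r+5) − r·(r+1)·(r+2)·(r+3)·(r+4) = (r+1)·(r+2)·(r+3)·(r+4)·[(r+5) − r] = 5·(r+1)·(r+2)·(r+3)·(r+4). The product of 4 consecutive integers is divisible by (4)! = 24, so h(r+1) − h(r) is divisible by 5·24 = 120. By the inductive hypothesis 120 | h(r), hence 120 | h(r+1).
Hence, by induction on m, the claim holds for every m ≥ 1.
Therefore the largest such d is 120.

d = 120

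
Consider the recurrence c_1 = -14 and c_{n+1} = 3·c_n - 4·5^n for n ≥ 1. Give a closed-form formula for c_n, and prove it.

c_n = -4·3^(n - 1) - 2·5^n

Computing the first terms: c_1 = -14, c_2 = -62, c_3 = -286. This suggests c_n = -4·3^(n - 1) - 2·5^n.
For the base case n = 1: the formula gives -14 = -14 = c_1.
For the inductive step, assume it holds for an arbitrary k ≥ 1, so c_k = -4·3^(k - 1) - 2·5^k.
Then c_{k+1} = 3·c_k - 4·5^k = 3·(-4·3^(k - 1) - 2·5^k) - 4·5^k = -4·3^k - 2·5^(k + 1) = -4·3^((k+1) - 1) - 2·5^(k+1),
which is the claimed formula at n = k+1.
By induction, the statement is established for all n ≥ 1.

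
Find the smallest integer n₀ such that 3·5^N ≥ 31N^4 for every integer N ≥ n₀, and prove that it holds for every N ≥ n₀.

n₀ = 6

At N = 5: 9375 < 19375, so the inequality fails and n₀ ≥ 6. We prove 3·5^N ≥ 31N^4 for all N ≥ 6.
When N = 6: 3·5^N = 46875 and 31N^4 = 40176, so 46875 ≥ 40176.
Suppose the result is true for N = k, so 3·5^k ≥ 31k^4.
Then 3·5^(k + 1) = 5·(3·5^k) ≥ 5·(31k^4).
Also, for k ≥ 6 we have 5·(31k^4) ≥ 31(k+1)^4, since 5 ≥ (1 + 1/k)^4 for all k ≥ 6.
Combining, 3·5^(k + 1) ≥ 31(k+1)^4.
By induction, the statement is established for all N ≥ 6.
Hence the smallest such n₀ is 6.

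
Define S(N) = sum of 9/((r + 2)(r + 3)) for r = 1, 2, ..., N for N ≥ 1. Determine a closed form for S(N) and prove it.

S(N) = 3N/(N + 3)

We claim S(N) = 3N/(N + 3) for all N ≥ 1.
Base case (N = 1): S(1) = 3/4, and the closed form gives 3/4. They agree.
Inductive step: assume the claim holds for N = r, so S(r) = 3r/(r + 3).
Then S(r+1) = S(r) + (9/((r + 3)(r + 4))) = (3r/(r + 3)) + (9/((r + 3)(r + 4))).
Simplifying, S(r+1) = 3(r + 1)/(r + 4) = 3(r+1)/((r+1) + 3),
which is the closed form with N = r+1.
By the principle of mathematical induction, the result holds for all N ≥ 1.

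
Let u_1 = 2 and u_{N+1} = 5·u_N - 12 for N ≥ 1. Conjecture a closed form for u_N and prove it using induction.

Computing the first terms: u_1 = 2, u_2 = -2, u_3 = -22. This suggests u_N = -5^(N - 1) + 3.
For the base case N = 1: the formula gives 2 = 2 = u_1.
Inductive step: assume the claim holds for N = k, so u_k = -5^(k - 1) + 3.
Then u_{k+1} = 5·u_k - 12 = 5·(-5^(k - 1) + 3) - 12 = -5^k + 3 = -5^((k+1) - 1) + 3,
which is the claimed formula at N = k+1.
By induction, the statement is established for all N ≥ 1.

u_N = -5^(N - 1) + 3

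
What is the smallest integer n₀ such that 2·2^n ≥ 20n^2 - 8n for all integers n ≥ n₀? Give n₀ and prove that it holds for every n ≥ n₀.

n₀ = 10

At n = 9: 1024 < 1548, so the inequality fails and n₀ ≥ 10. We prove 2·2^n ≥ 20n^2 - 8n for all n ≥ 10.
When n = 10: 2·2^n = 2048 and 20n^2 - 8n = 1920, so 2048 ≥ 1920.
Inductive step: assume the claim holds for n = j, so 2·2^j ≥ 20j^2 - 8j.
Then 2·2^(j + 1) = 2·(2·2^j) ≥ 2·(20j^2 - 8j).
Also, for j ≥ 10 we have 2·(20j^2 - 8j) ≥ 20(j+1)^2 - 8(j+1), since 2·(20j^2 - 8j) − (20(j+1)^2 - 8(j+1)) = 20j^2 - 48j - 12, which is nonnegative for all j ≥ 10.
Combining, 2·2^(j + 1) ≥ 20(j+1)^2 - 8(j+1).
Hence, by induction on n, the claim holds for every n ≥ 10.
Hence the smallest such n₀ is 10.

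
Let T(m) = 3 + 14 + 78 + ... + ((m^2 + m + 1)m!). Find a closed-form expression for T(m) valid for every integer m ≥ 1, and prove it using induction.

We claim T(m) = (m + 1)(m + 1)! - 1 for all m ≥ 1.
For the base case m = 1: T(1) = 3, and the closed form gives 3. They agree.
Inductive step: assume the claim holds for m = k, so T(k) = (k + 1)(k + 1)! - 1.
Then T(k+1) = T(k) + ((k^2 + 3k + 3)(k + 1)!) = ((k + 1)(k + 1)! - 1) + ((k^2 + 3k + 3)(k + 1)!).
Simplifying, T(k+1) = ((k+1) + 1)((k+1) + 1)! - 1,
which is the closed form with m = k+1.
Hence, by induction on m, the claim holds for every m ≥ 1.

T(m) = (m + 1)(m + 1)! - 1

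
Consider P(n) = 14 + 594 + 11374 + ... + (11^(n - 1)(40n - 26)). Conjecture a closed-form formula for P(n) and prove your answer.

P(n) = 11^n(4n - 3) + 3

We claim P(n) = 11^n(4n - 3) + 3 for all n ≥ 1.
For the base case n = 1: P(1) = 14, and the closed form gives 14. They agree.
Inductive step: suppose the statement holds for some k ≥ 1, so P(k) = 11^k(4k - 3) + 3.
Then P(k+1) = P(k) + (11^k(40k + 14)) = (11^k(4k - 3) + 3) + (11^k(40k + 14)).
Simplifying, P(k+1) = 44·11^k·k + 11·11^k + 3 = 11^(k+1)(4(k+1) - 3) + 3,
which is the closed form with n = k+1.
By induction, the statement is established for all n ≥ 1.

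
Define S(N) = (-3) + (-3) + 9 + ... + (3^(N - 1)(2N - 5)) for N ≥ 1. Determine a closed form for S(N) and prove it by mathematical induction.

We claim S(N) = 3^N(N - 3) + 3 for all N ≥ 1.
When N = 1: S(1) = -3, and the closed form gives -3. They agree.
Suppose the result is true for N = j, so S(j) = 3^j(j - 3) + 3.
Then S(j+1) = S(j) + (3^j(2j - 3)) = (3^j(j - 3) + 3) + (3^j(2j - 3)).
Simplifying, S(j+1) = 3·3^j·j - 6·3^j + 3 = 3^(j+1)((j+1) - 3) + 3,
which is the closed form with N = j+1.
By the principle of mathematical induction, the result holds for all N ≥ 1.

S(N) = 3^N(N - 3) + 3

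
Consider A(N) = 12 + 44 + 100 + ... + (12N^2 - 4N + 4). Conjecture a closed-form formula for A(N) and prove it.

We claim A(N) = 4N(N^2 + N + 1) for all N ≥ 1.
For the base case N = 1: A(1) = 12, and the closed form gives 12. They agree.
Inductive step: assume the claim holds for N = i, so A(i) = 4i(i^2 + i + 1).
Then A(i+1) = A(i) + (-4i + 12(i + 1)^2) = (4i(i^2 + i + 1)) + (-4i + 12(i + 1)^2).
Simplifying, A(i+1) = 4(i + 1)(i^2 + 3i + 3) = 4(i+1)((i+1)^2 + (i+1) + 1),
which is the closed form with N = i+1.
By induction, the statement is established for all N ≥ 1.

A(N) = 4N(N^2 + N + 1)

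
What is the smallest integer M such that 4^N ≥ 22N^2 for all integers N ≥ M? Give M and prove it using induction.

M = 5

At N = 4: 256 < 352, so the inequality fails and M ≥ 5. We prove 4^N ≥ 22N^2 for all N ≥ 5.
Base step (N = 5): 4^N = 1024 and 22N^2 = 550, so 1024 ≥ 550.
Inductive step: suppose the statement holds for some m ≥ 5, so 4^m ≥ 22m^2.
Then 4^(m + 1) = 4·(4^m) ≥ 4·(22m^2).
Also, for m ≥ 5 we have 4·(22m^2) ≥ 22(m+1)^2, since 4 ≥ (1 + 1/m)^2 for all m ≥ 5.
Combining, 4^(m + 1) ≥ 22(m+1)^2.
Hence, by induction on N, the claim holds for every N ≥ 5.
Hence the smallest such M is 5.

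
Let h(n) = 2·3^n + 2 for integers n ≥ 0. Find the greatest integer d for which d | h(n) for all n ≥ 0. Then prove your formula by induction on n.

d = 4

Computing the first values: h(0) = 4 and h(1) = 8; gcd(4, 8) = 4, so d ≤ 4.
We prove 4 | 2·3^n + 2 for all n ≥ 0 by induction on n.
When n = 0: h(0) = 4 = 4·(1), so 4 | h(0).
Suppose the result is true for n = k, i.e. 4 | h(k). Then
h(k+1) = 2·3^(k+1) + 2 = 3·(2·3^k + 2) - 4 = 3·h(k) - 4. The first term is divisible by 4 by the inductive hypothesis, and -4 is divisible by 4. Hence 4 | h(k+1).
By induction, the statement is established for all n ≥ 0.
Therefore the largest such d is 4.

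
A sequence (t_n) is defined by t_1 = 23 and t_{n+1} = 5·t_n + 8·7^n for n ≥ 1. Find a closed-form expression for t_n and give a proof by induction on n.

Computing the first terms: t_1 = 23, t_2 = 171, t_3 = 1247. This suggests t_n = -5^n + 4·7^n.
For the base case n = 1: the formula gives 23 = 23 = t_1.
For the inductive step, assume it holds for an arbitrary k ≥ 1, so t_k = -5^k + 4·7^k.
Then t_{k+1} = 5·t_k + 8·7^k = 5·(-5^k + 4·7^k) + 8·7^k = -5^(k + 1) + 4·7^(k + 1),
which is the claimed formula at n = k+1.
Hence, by induction on n, the claim holds for every n ≥ 1.

t_n = -5^n + 4·7^n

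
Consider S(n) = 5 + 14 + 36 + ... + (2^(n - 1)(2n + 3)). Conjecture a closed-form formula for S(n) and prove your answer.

S(n) = 2^n(2n + 1) - 1

We claim S(n) = 2^n(2n + 1) - 1 for all n ≥ 1.
When n = 1: S(1) = 5, and the closed form gives 5. They agree.
Inductive step: suppose the statement holds for some k ≥ 1, so S(k) = 2^k(2k + 1) - 1.
Then S(k+1) = S(k) + (2^k(2k + 5)) = (2^k(2k + 1) - 1) + (2^k(2k + 5)).
Simplifying, S(k+1) = 4·2^k·k + 6·2^k - 1 = 2^(k+1)(2(k+1) + 1) - 1,
which is the closed form with n = k+1.
By the principle of mathematical induction, the result holds for all n ≥ 1.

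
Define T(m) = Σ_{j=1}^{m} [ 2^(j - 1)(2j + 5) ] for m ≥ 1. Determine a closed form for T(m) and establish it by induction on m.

We claim T(m) = 2^m(2m + 3) - 3 for all m ≥ 1.
Base case (m = 1): T(1) = 7, and the closed form gives 7. They agree.
Inductive step: assume the claim holds for m = j, so T(j) = 2^j(2j + 3) - 3.
Then T(j+1) = T(j) + (2^j(2j + 7)) = (2^j(2j + 3) - 3) + (2^j(2j + 7)).
Simplifying, T(j+1) = 4·2^j·j + 10·2^j - 3 = 2^(j+1)(2(j+1) + 3) - 3,
which is the closed form with m = j+1.
This completes the induction.

T(m) = 2^m(2m + 3) - 3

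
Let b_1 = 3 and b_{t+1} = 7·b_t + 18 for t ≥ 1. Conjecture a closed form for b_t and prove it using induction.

Computing the first terms: b_1 = 3, b_2 = 39, b_3 = 291. This suggests b_t = 6·7^(t - 1) - 3.
For the base case t = 1: the formula gives 3 = 3 = b_1.
Inductive step: assume the claim holds for t = j, so b_j = 6·7^(j - 1) - 3.
Then b_{j+1} = 7·b_j + 18 = 7·(6·7^(j - 1) - 3) + 18 = 6·7^j - 3 = 6·7^((j+1) - 1) - 3,
which is the claimed formula at t = j+1.
This completes the induction.

b_t = 6·7^(t - 1) - 3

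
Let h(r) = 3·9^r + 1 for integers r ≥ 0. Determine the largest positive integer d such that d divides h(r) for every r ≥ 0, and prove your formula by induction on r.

d = 4

Computing the first values: h(0) = 4 and h(1) = 28; gcd(4, 28) = 4, so d ≤ 4.
We prove 4 | 3·9^r + 1 for all r ≥ 0 by induction on r.
Base step (r = 0): h(0) = 4 = 4·(1), so 4 | h(0).
Suppose the result is true for r = k, i.e. 4 | h(k). Then
h(k+1) = 3·9^(k+1) + 1 = 9·(3·9^k + 1) - 8 = 9·h(k) - 8. The first term is divisible by 4 by the inductive hypothesis, and -8 is divisible by 4. Hence 4 | h(k+1).
By induction, the statement is established for all r ≥ 0.
Therefore the largest such d is 4.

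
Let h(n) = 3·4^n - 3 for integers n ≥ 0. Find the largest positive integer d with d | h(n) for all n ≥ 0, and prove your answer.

d = 9

Computing the first values: h(0) = 0 and h(1) = 9; gcd(0, 9) = 9, so d ≤ 9.
We prove 9 | 3·4^n - 3 for all n ≥ 0 by induction on n.
Base step (n = 0): h(0) = 0 = 9·(0), so 9 | h(0).
Suppose the result is true for n = j, i.e. 9 | h(j). Then
h(j+1) = 3·4^(j+1) - 3 = 4·(3·4^j - 3) + 9 = 4·h(j) + 9. The first term is divisible by 9 by the inductive hypothesis, and 9 is divisible by 9. Hence 9 | h(j+1).
By the principle of mathematical induction, the result holds for all n ≥ 0.
Therefore the largest such d is 9.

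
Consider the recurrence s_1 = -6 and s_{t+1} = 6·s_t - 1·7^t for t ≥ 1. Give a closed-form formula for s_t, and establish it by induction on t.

Computing the first terms: s_1 = -6, s_2 = -43, s_3 = -307. This suggests s_t = 6^(t - 1) - 7^t.
Base step (t = 1): the formula gives -6 = -6 = s_1.
Inductive step: suppose the statement holds for some j ≥ 1, so s_j = 6^(j - 1) - 7^j.
Then s_{j+1} = 6·s_j - 1·7^j = 6·(6^(j - 1) - 7^j) - 1·7^j = 6^j - 7^(j + 1) = 6^((j+1) - 1) - 7^(j+1),
which is the claimed formula at t = j+1.
This completes the induction.

s_t = 6^(t - 1) - 7^t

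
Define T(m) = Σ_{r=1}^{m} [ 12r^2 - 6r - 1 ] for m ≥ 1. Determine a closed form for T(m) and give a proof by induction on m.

T(m) = m(4m^2 + 3m - 2)

We claim T(m) = m(4m^2 + 3m - 2) for all m ≥ 1.
When m = 1: T(1) = 5, and the closed form gives 5. They agree.
Inductive step: suppose the statement holds for some r ≥ 1, so T(r) = r(4r^2 + 3r - 2).
Then T(r+1) = T(r) + (12r^2 + 18r + 5) = (r(4r^2 + 3r - 2)) + (12r^2 + 18r + 5).
Simplifying, T(r+1) = (r + 1)(4r^2 + 11r + 5) = (r+1)(4(r+1)^2 + 3(r+1) - 2),
which is the closed form with m = r+1.
Hence, by induction on m, the claim holds for every m ≥ 1.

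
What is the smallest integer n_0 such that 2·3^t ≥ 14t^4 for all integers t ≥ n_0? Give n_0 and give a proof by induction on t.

n_0 = 11

At t = 10: 118098 < 140000, so the inequality fails and n_0 ≥ 11. We prove 2·3^t ≥ 14t^4 for all t ≥ 11.
Base step (t = 11): 2·3^t = 354294 and 14t^4 = 204974, so 354294 ≥ 204974.
Inductive step: suppose the statement holds for some p ≥ 11, so 2·3^p ≥ 14p^4.
Then 2·3^(p + 1) = 3·(2·3^p) ≥ 3·(14p^4).
Also, for p ≥ 11 we have 3·(14p^4) ≥ 14(p+1)^4, since 3 ≥ (1 + 1/p)^4 for all p ≥ 11.
Combining, 2·3^(p + 1) ≥ 14(p+1)^4.
By induction, the statement is established for all t ≥ 11.
Hence the smallest such n_0 is 11.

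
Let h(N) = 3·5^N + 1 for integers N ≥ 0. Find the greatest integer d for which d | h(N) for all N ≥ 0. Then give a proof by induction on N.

d = 4

Computing the first values: h(0) = 4 and h(1) = 16; gcd(4, 16) = 4, so d ≤ 4.
We prove 4 | 3·5^N + 1 for all N ≥ 0 by induction on N.
Base case (N = 0): h(0) = 4 = 4·(1), so 4 | h(0).
Inductive step: assume the claim holds for N = j, i.e. 4 | h(j). Then
h(j+1) = 3·5^(j+1) + 1 = 5·(3·5^j + 1) - 4 = 5·h(j) - 4. The first term is divisible by 4 by the inductive hypothesis, and -4 is divisible by 4. Hence 4 | h(j+1).
By induction, the statement is established for all N ≥ 0.
Therefore the largest such d is 4.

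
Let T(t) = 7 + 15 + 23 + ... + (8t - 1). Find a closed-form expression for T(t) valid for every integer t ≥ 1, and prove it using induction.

T(t) = t(4t + 3)

We claim T(t) = t(4t + 3) for all t ≥ 1.
Base case (t = 1): T(1) = 7, and the closed form gives 7. They agree.
Suppose the result is true for t = k, so T(k) = k(4k + 3).
Then T(k+1) = T(k) + (8k + 7) = (k(4k + 3)) + (8k + 7).
Simplifying, T(k+1) = (k + 1)(4k + 7) = (k+1)(4(k+1) + 3),
which is the closed form with t = k+1.
This completes the induction.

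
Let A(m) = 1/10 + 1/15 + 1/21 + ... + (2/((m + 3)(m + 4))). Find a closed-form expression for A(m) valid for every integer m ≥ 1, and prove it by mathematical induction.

A(m) = m/(2(m + 4))

We claim A(m) = m/(2(m + 4)) for all m ≥ 1.
Base case (m = 1): A(1) = 1/10, and the closed form gives 1/10. They agree.
Suppose the result is true for m = r, so A(r) = r/(2(r + 4)).
Then A(r+1) = A(r) + (2/((r + 4)(r + 5))) = (r/(2(r + 4))) + (2/((r + 4)(r + 5))).
Simplifying, A(r+1) = (r + 1)/(2(r + 5)) = (r+1)/(2((r+1) + 4)),
which is the closed form with m = r+1.
This completes the induction.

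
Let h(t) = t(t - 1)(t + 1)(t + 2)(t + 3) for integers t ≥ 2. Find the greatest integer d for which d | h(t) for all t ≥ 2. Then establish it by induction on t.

d = 120

Computing the first values: h(2) = 120 and h(3) = 720; gcd(120, 720) = 120, so d ≤ 120.
We prove 120 | t(t - 1)(t + 1)(t + 2)(t + 3) for all t ≥ 2 by induction on t.
Base case (t = 2): h(2) = 120 = 120·(1), so 120 | h(2).
Suppose the result is true for t = i, i.e. 120 | h(i). Then
h(i+1) − h(i) = i·(i+1)·(i+2)·(i+3)·(i+4) − (i-1)·i·(i+1)·(i+2)·(i+3) = i·(i+1)·(i+2)·(i+3)·[(i+4) − (i-1)] = 5·i·(i+1)·(i+2)·(i+3). The product of 4 consecutive integers is divisible by (4)! = 24, so h(i+1) − h(i) is divisible by 5·24 = 120. By the inductive hypothesis 120 | h(i), hence 120 | h(i+1).
This completes the induction.
Therefore the largest such d is 120.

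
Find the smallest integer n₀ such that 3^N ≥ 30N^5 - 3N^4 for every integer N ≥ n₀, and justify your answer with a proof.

At N = 15: 14348907 < 22629375, so the inequality fails and n₀ ≥ 16. We prove 3^N ≥ 30N^5 - 3N^4 for all N ≥ 16.
When N = 16: 3^N = 43046721 and 30N^5 - 3N^4 = 31260672, so 43046721 ≥ 31260672.
For the inductive step, assume it holds for an arbitrary m ≥ 16, so 3^m ≥ 30m^5 - 3m^4.
Then 3^(m + 1) = 3·(3^m) ≥ 3·(30m^5 - 3m^4).
Also, for m ≥ 16 we have 3·(30m^5 - 3m^4) ≥ 30(m+1)^5 - 3(m+1)^4, since 3·(30m^5 - 3m^4) − (30(m+1)^5 - 3(m+1)^4) = 60m^5 - 156m^4 - 288m^3 - 282m^2 - 138m - 27, which is nonnegative for all m ≥ 16.
Combining, 3^(m + 1) ≥ 30(m+1)^5 - 3(m+1)^4.
By the principle of mathematical induction, the result holds for all N ≥ 16.
Hence the smallest such n₀ is 16.

n₀ = 16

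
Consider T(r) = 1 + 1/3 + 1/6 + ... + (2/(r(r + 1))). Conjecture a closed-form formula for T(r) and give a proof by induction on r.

T(r) = 2r/(r + 1)

We claim T(r) = 2r/(r + 1) for all r ≥ 1.
Base step (r = 1): T(1) = 1, and the closed form gives 1. They agree.
Inductive step: suppose the statement holds for some k ≥ 1, so T(k) = 2k/(k + 1).
Then T(k+1) = T(k) + (2/((k + 1)(k + 2))) = (2k/(k + 1)) + (2/((k + 1)(k + 2))).
Simplifying, T(k+1) = 2(k + 1)/(k + 2) = 2(k+1)/((k+1) + 1),
which is the closed form with r = k+1.
Hence, by induction on r, the claim holds for every r ≥ 1.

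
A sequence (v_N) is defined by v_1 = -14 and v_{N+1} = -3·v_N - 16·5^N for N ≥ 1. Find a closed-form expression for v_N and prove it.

v_N = -4(-3)^(N - 1) - 2·5^N

Computing the first terms: v_1 = -14, v_2 = -38, v_3 = -286. This suggests v_N = -4(-3)^(N - 1) - 2·5^N.
When N = 1: the formula gives -14 = -14 = v_1.
Inductive step: assume the claim holds for N = i, so v_i = -4(-3)^(i - 1) - 2·5^i.
Then v_{i+1} = -3·v_i - 16·5^i = -3·(-4(-3)^(i - 1) - 2·5^i) - 16·5^i = -4(-3)^i - 2·5^(i + 1) = -4(-3)^((i+1) - 1) - 2·5^(i+1),
which is the claimed formula at N = i+1.
This completes the induction.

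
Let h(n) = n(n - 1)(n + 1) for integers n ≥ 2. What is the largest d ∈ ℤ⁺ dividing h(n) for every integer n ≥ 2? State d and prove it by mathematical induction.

d = 6

Computing the first values: h(2) = 6 and h(3) = 24; gcd(6, 24) = 6, so d ≤ 6.
We prove 6 | n(n - 1)(n + 1) for all n ≥ 2 by induction on n.
When n = 2: h(2) = 6 = 6·(1), so 6 | h(2).
Inductive step: assume the claim holds for n = m, i.e. 6 | h(m). Then
h(m+1) − h(m) = m·(m+1)·(m+2) − (m-1)·m·(m+1) = m·(m+1)·[(m+2) − (m-1)] = 3·m·(m+1). The product of 2 consecutive integers is divisible by (2)! = 2, so h(m+1) − h(m) is divisible by 3·2 = 6. By the inductive hypothesis 6 | h(m), hence 6 | h(m+1).
This completes the induction.
Therefore the largest such d is 6.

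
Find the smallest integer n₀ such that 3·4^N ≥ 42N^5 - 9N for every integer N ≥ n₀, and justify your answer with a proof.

n₀ = 11

At N = 10: 3145728 < 4199910, so the inequality fails and n₀ ≥ 11. We prove 3·4^N ≥ 42N^5 - 9N for all N ≥ 11.
When N = 11: 3·4^N = 12582912 and 42N^5 - 9N = 6764043, so 12582912 ≥ 6764043.
Inductive step: assume the claim holds for N = i, so 3·4^i ≥ 42i^5 - 9i.
Then 3·4^(i + 1) = 4·(3·4^i) ≥ 4·(42i^5 - 9i).
Also, for i ≥ 11 we have 4·(42i^5 - 9i) ≥ 42(i+1)^5 - 9(i+1), since 4·(42i^5 - 9i) − (42(i+1)^5 - 9(i+1)) = 126i^5 - 210i^4 - 420i^3 - 420i^2 - 237i - 33, which is nonnegative for all i ≥ 11.
Combining, 3·4^(i + 1) ≥ 42(i+1)^5 - 9(i+1).
This completes the induction.
Hence the smallest such n₀ is 11.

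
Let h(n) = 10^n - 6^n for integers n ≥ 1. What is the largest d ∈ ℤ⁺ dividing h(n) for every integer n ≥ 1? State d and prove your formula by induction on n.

Computing the first values: h(1) = 4 and h(2) = 64; gcd(4, 64) = 4, so d ≤ 4.
We prove 4 | 10^n - 6^n for all n ≥ 1 by induction on n.
Base step (n = 1): h(1) = 4 = 4·(1), so 4 | h(1).
For the inductive step, assume it holds for an arbitrary m ≥ 1, i.e. 4 | h(m). Then
10^{m+1} − 6^{m+1} = 10·10^m − 6·6^m = 10·(10^m − 6^m) + (4)·6^m. The first term is divisible by 4 by the inductive hypothesis, and the second term (4)·6^m is divisible by 4 since 4 | 4. Hence 4 | h(m+1).
By induction, the statement is established for all n ≥ 1.
Therefore the largest such d is 4.

d = 4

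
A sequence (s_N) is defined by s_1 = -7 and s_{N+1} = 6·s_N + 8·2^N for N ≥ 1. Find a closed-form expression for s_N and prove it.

Computing the first terms: s_1 = -7, s_2 = -26, s_3 = -124. This suggests s_N = -2^(N + 1) - 3·6^(N - 1).
When N = 1: the formula gives -7 = -7 = s_1.
Inductive step: assume the claim holds for N = j, so s_j = -2^(j + 1) - 3·6^(j - 1).
Then s_{j+1} = 6·s_j + 8·2^j = 6·(-2^(j + 1) - 3·6^(j - 1)) + 8·2^j = -2^(j + 2) - 3·6^j = -2^((j+1) + 1) - 3·6^((j+1) - 1),
which is the claimed formula at N = j+1.
By the principle of mathematical induction, the result holds for all N ≥ 1.

s_N = -2^(N + 1) - 3·6^(N - 1)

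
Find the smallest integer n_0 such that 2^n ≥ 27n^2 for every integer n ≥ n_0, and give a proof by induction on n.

n_0 = 12

At n = 11: 2048 < 3267, so the inequality fails and n_0 ≥ 12. We prove 2^n ≥ 27n^2 for all n ≥ 12.
For the base case n = 12: 2^n = 4096 and 27n^2 = 3888, so 4096 ≥ 3888.
Inductive step: suppose the statement holds for some i ≥ 12, so 2^i ≥ 27i^2.
Then 2^(i + 1) = 2·(2^i) ≥ 2·(27i^2).
Also, for i ≥ 12 we have 2·(27i^2) ≥ 27(i+1)^2, since 2 ≥ (1 + 1/i)^2 for all i ≥ 12.
Combining, 2^(i + 1) ≥ 27(i+1)^2.
By the principle of mathematical induction, the result holds for all n ≥ 12.
Hence the smallest such n_0 is 12.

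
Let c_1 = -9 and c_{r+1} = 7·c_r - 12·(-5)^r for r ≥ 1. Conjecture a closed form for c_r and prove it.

c_r = (-5)^r - 4·7^(r - 1)

Computing the first terms: c_1 = -9, c_2 = -3, c_3 = -321. This suggests c_r = (-5)^r - 4·7^(r - 1).
For the base case r = 1: the formula gives -9 = -9 = c_1.
For the inductive step, assume it holds for an arbitrary p ≥ 1, so c_p = (-5)^p - 4·7^(p - 1).
Then c_{p+1} = 7·c_p - 12·(-5)^p = 7·((-5)^p - 4·7^(p - 1)) - 12·(-5)^p = (-5)^(p + 1) - 4·7^p = (-5)^(p+1) - 4·7^((p+1) - 1),
which is the claimed formula at r = p+1.
By induction, the statement is established for all r ≥ 1.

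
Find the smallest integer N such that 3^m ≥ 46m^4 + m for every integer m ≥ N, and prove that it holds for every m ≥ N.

N = 13

At m = 12: 531441 < 953868, so the inequality fails and N ≥ 13. We prove 3^m ≥ 46m^4 + m for all m ≥ 13.
Base case (m = 13): 3^m = 1594323 and 46m^4 + m = 1313819, so 1594323 ≥ 1313819.
Inductive step: suppose the statement holds for some k ≥ 13, so 3^k ≥ 46k^4 + k.
Then 3^(k + 1) = 3·(3^k) ≥ 3·(46k^4 + k).
Also, for k ≥ 13 we have 3·(46k^4 + k) ≥ 46(k+1)^4 + (k+1), since 3·(46k^4 + k) − (46(k+1)^4 + (k+1)) = 92k^4 - 184k^3 - 276k^2 - 182k - 47, which is nonnegative for all k ≥ 13.
Combining, 3^(k + 1) ≥ 46(k+1)^4 + (k+1).
This completes the induction.
Hence the smallest such N is 13.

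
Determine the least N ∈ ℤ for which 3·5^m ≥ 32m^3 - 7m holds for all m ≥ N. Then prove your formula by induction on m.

At m = 4: 1875 < 2020, so the inequality fails and N ≥ 5. We prove 3·5^m ≥ 32m^3 - 7m for all m ≥ 5.
When m = 5: 3·5^m = 9375 and 32m^3 - 7m = 3965, so 9375 ≥ 3965.
For the inductive step, assume it holds for an arbitrary i ≥ 5, so 3·5^i ≥ 32i^3 - 7i.
Then 3·5^(i + 1) = 5·(3·5^i) ≥ 5·(32i^3 - 7i).
Also, for i ≥ 5 we have 5·(32i^3 - 7i) ≥ 32(i+1)^3 - 7(i+1), since 5·(32i^3 - 7i) − (32(i+1)^3 - 7(i+1)) = 128i^3 - 96i^2 - 124i - 25, which is nonnegative for all i ≥ 5.
Combining, 3·5^(i + 1) ≥ 32(i+1)^3 - 7(i+1).
Hence, by induction on m, the claim holds for every m ≥ 5.
Hence the smallest such N is 5.

N = 5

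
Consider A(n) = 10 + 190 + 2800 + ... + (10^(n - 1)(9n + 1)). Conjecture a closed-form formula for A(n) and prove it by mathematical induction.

We claim A(n) = 10^n·n for all n ≥ 1.
Base step (n = 1): A(1) = 10, and the closed form gives 10. They agree.
For the inductive step, assume it holds for an arbitrary p ≥ 1, so A(p) = 10^p·p.
Then A(p+1) = A(p) + (10^p(9p + 10)) = (10^p·p) + (10^p(9p + 10)).
Simplifying, A(p+1) = 10^(p + 1)(p + 1) = 10^(p+1)·(p+1),
which is the closed form with n = p+1.
Hence, by induction on n, the claim holds for every n ≥ 1.

A(n) = 10^n·n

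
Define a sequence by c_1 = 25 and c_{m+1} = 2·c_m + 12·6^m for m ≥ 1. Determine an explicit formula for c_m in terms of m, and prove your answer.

Computing the first terms: c_1 = 25, c_2 = 122, c_3 = 676. This suggests c_m = 7·2^(m - 1) + 3·6^m.
For the base case m = 1: the formula gives 25 = 25 = c_1.
Inductive step: assume the claim holds for m = p, so c_p = 7·2^(p - 1) + 3·6^p.
Then c_{p+1} = 2·c_p + 12·6^p = 2·(7·2^(p - 1) + 3·6^p) + 12·6^p = 7·2^p + 3·6^(p + 1) = 7·2^((p+1) - 1) + 3·6^(p+1),
which is the claimed formula at m = p+1.
Hence, by induction on m, the claim holds for every m ≥ 1.

c_m = 7·2^(m - 1) + 3·6^m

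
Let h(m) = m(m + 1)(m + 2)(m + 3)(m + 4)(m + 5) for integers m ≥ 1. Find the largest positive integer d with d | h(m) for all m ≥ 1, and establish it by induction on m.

Computing the first values: h(1) = 720 and h(2) = 5040; gcd(720, 5040) = 720, so d ≤ 720.
We prove 720 | m(m + 1)(m + 2)(m + 3)(m + 4)(m + 5) for all m ≥ 1 by induction on m.
Base case (m = 1): h(1) = 720 = 720·(1), so 720 | h(1).
Inductive step: assume the claim holds for m = k, i.e. 720 | h(k). Then
h(k+1) − h(k) = (k+1)·(k+2)·(k+3)·(k+4)·(k+5)·(k+6) − k·(k+1)·(k+2)·(k+3)·(k+4)·(k+5) = (k+1)·(k+2)·(k+3)·(k+4)·(k+5)·[(k+6) − k] = 6·(k+1)·(k+2)·(k+3)·(k+4)·(k+5). The product of 5 consecutive integers is divisible by (5)! = 120, so h(k+1) − h(k) is divisible by 6·120 = 720. By the inductive hypothesis 720 | h(k), hence 720 | h(k+1).
Hence, by induction on m, the claim holds for every m ≥ 1.
Therefore the largest such d is 720.

d = 720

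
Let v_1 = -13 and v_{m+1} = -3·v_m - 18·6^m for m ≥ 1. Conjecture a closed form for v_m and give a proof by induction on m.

Computing the first terms: v_1 = -13, v_2 = -69, v_3 = -441. This suggests v_m = -(-3)^(m - 1) - 2·6^m.
Base step (m = 1): the formula gives -13 = -13 = v_1.
For the inductive step, assume it holds for an arbitrary j ≥ 1, so v_j = -(-3)^(j - 1) - 2·6^j.
Then v_{j+1} = -3·v_j - 18·6^j = -3·(-(-3)^(j - 1) - 2·6^j) - 18·6^j = -(-3)^j - 2·6^(j + 1) = -(-3)^((j+1) - 1) - 2·6^(j+1),
which is the claimed formula at m = j+1.
By the principle of mathematical induction, the result holds for all m ≥ 1.

v_m = -(-3)^(m - 1) - 2·6^m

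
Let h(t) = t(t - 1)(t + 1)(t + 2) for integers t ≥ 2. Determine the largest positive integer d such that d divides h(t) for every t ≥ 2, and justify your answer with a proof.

Computing the first values: h(2) = 24 and h(3) = 120; gcd(24, 120) = 24, so d ≤ 24.
We prove 24 | t(t - 1)(t + 1)(t + 2) for all t ≥ 2 by induction on t.
When t = 2: h(2) = 24 = 24·(1), so 24 | h(2).
Inductive step: assume the claim holds for t = r, i.e. 24 | h(r). Then
h(r+1) − h(r) = r·(r+1)·(r+2)·(r+3) − (r-1)·r·(r+1)·(r+2) = r·(r+1)·(r+2)·[(r+3) − (r-1)] = 4·r·(r+1)·(r+2). The product of 3 consecutive integers is divisible by (3)! = 6, so h(r+1) − h(r) is divisible by 4·6 = 24. By the inductive hypothesis 24 | h(r), hence 24 | h(r+1).
By induction, the statement is established for all t ≥ 2.
Therefore the largest such d is 24.

d = 24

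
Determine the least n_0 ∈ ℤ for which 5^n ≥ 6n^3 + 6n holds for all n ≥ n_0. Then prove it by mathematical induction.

At n = 3: 125 < 180, so the inequality fails and n_0 ≥ 4. We prove 5^n ≥ 6n^3 + 6n for all n ≥ 4.
For the base case n = 4: 5^n = 625 and 6n^3 + 6n = 408, so 625 ≥ 408.
For the inductive step, assume it holds for an arbitrary p ≥ 4, so 5^p ≥ 6p^3 + 6p.
Then 5^(p + 1) = 5·(5^p) ≥ 5·(6p^3 + 6p).
Also, for p ≥ 4 we have 5·(6p^3 + 6p) ≥ 6(p+1)^3 + 6(p+1), since 5·(6p^3 + 6p) − (6(p+1)^3 + 6(p+1)) = 24p^3 - 18p^2 + 6p - 12, which is nonnegative for all p ≥ 4.
Combining, 5^(p + 1) ≥ 6(p+1)^3 + 6(p+1).
By the principle of mathematical induction, the result holds for all n ≥ 4.
Hence the smallest such n_0 is 4.

n_0 = 4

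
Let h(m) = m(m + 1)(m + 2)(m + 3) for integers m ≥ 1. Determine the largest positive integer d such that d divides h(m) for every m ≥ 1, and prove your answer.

Computing the first values: h(1) = 24 and h(2) = 120; gcd(24, 120) = 24, so d ≤ 24.
We prove 24 | m(m + 1)(m + 2)(m + 3) for all m ≥ 1 by induction on m.
When m = 1: h(1) = 24 = 24·(1), so 24 | h(1).
Suppose the result is true for m = p, i.e. 24 | h(p). Then
h(p+1) − h(p) = (p+1)·(p+2)·(p+3)·(p+4) − p·(p+1)·(p+2)·(p+3) = (p+1)·(p+2)·(p+3)·[(p+4) − p] = 4·(p+1)·(p+2)·(p+3). The product of 3 consecutive integers is divisible by (3)! = 6, so h(p+1) − h(p) is divisible by 4·6 = 24. By the inductive hypothesis 24 | h(p), hence 24 | h(p+1).
Hence, by induction on m, the claim holds for every m ≥ 1.
Therefore the largest such d is 24.

d = 24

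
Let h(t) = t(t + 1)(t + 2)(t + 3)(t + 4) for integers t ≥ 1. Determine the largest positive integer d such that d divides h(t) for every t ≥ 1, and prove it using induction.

Computing the first values: h(1) = 120 and h(2) = 720; gcd(120, 720) = 120, so d ≤ 120.
We prove 120 | t(t + 1)(t + 2)(t + 3)(t + 4) for all t ≥ 1 by induction on t.
When t = 1: h(1) = 120 = 120·(1), so 120 | h(1).
Inductive step: assume the claim holds for t = p, i.e. 120 | h(p). Then
h(p+1) − h(p) = (p+1)·(p+2)·(p+3)·(p+4)·(p+5) − p·(p+1)·(p+2)·(p+3)·(p+4) = (p+1)·(p+2)·(p+3)·(p+4)·[(p+5) − p] = 5·(p+1)·(p+2)·(p+3)·(p+4). The product of 4 consecutive integers is divisible by (4)! = 24, so h(p+1) − h(p) is divisible by 5·24 = 120. By the inductive hypothesis 120 | h(p), hence 120 | h(p+1).
This completes the induction.
Therefore the largest such d is 120.

d = 120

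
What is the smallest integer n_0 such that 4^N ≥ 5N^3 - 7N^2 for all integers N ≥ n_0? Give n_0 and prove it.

n_0 = 4

At N = 3: 64 < 72, so the inequality fails and n_0 ≥ 4. We prove 4^N ≥ 5N^3 - 7N^2 for all N ≥ 4.
Base case (N = 4): 4^N = 256 and 5N^3 - 7N^2 = 208, so 256 ≥ 208.
For the inductive step, assume it holds for an arbitrary m ≥ 4, so 4^m ≥ 5m^3 - 7m^2.
Then 4^(m + 1) = 4·(4^m) ≥ 4·(5m^3 - 7m^2).
Also, for m ≥ 4 we have 4·(5m^3 - 7m^2) ≥ 5(m+1)^3 - 7(m+1)^2, since 4·(5m^3 - 7m^2) − (5(m+1)^3 - 7(m+1)^2) = 15m^3 - 36m^2 - m + 2, which is nonnegative for all m ≥ 4.
Combining, 4^(m + 1) ≥ 5(m+1)^3 - 7(m+1)^2.
Hence, by induction on N, the claim holds for every N ≥ 4.
Hence the smallest such n_0 is 4.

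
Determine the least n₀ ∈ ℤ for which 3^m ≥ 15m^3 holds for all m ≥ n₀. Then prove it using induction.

At m = 8: 6561 < 7680, so the inequality fails and n₀ ≥ 9. We prove 3^m ≥ 15m^3 for all m ≥ 9.
Base case (m = 9): 3^m = 19683 and 15m^3 = 10935, so 19683 ≥ 10935.
Suppose the result is true for m = i, so 3^i ≥ 15i^3.
Then 3^(i + 1) = 3·(3^i) ≥ 3·(15i^3).
Also, for i ≥ 9 we have 3·(15i^3) ≥ 15(i+1)^3, since 3 ≥ (1 + 1/i)^3 for all i ≥ 9.
Combining, 3^(i + 1) ≥ 15(i+1)^3.
By induction, the statement is established for all m ≥ 9.
Hence the smallest such n₀ is 9.

n₀ = 9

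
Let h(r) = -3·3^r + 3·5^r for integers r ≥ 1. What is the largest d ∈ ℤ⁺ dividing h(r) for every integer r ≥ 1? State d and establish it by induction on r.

d = 6

Computing the first values: h(1) = 6 and h(2) = 48; gcd(6, 48) = 6, so d ≤ 6.
We prove 6 | -3·3^r + 3·5^r for all r ≥ 1 by induction on r.
For the base case r = 1: h(1) = 6 = 6·(1), so 6 | h(1).
Inductive step: suppose the statement holds for some j ≥ 1, i.e. 6 | h(j). Then
h(j+1) − 5·h(j) = (-3·3^(j+1) + 3·5^(j+1)) − 5·(-3·3^j + 3·5^j) = (-3)·3^j·(3 − 5) = (6)·3^j. Since 6 | h(j) by the inductive hypothesis, 6 | 5·h(j); and 6 | 6 since 6 = 6·1. Therefore 6 | h(j+1).
By induction, the statement is established for all r ≥ 1.
Therefore the largest such d is 6.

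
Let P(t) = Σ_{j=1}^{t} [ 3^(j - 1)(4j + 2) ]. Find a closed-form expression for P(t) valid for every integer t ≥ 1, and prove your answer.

P(t) = 2·3^t·t

We claim P(t) = 2·3^t·t for all t ≥ 1.
For the base case t = 1: P(1) = 6, and the closed form gives 6. They agree.
Suppose the result is true for t = j, so P(j) = 2·3^j·j.
Then P(j+1) = P(j) + (3^j(4j + 6)) = (2·3^j·j) + (3^j(4j + 6)).
Simplifying, P(j+1) = 6·3^j(j + 1) = 2·3^(j+1)·(j+1),
which is the closed form with t = j+1.
By induction, the statement is established for all t ≥ 1.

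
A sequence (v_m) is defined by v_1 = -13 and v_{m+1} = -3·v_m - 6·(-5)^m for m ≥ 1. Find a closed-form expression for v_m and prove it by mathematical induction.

v_m = 2(-3)^(m - 1) + 3(-5)^m

Computing the first terms: v_1 = -13, v_2 = 69, v_3 = -357. This suggests v_m = 2(-3)^(m - 1) + 3(-5)^m.
Base case (m = 1): the formula gives -13 = -13 = v_1.
Inductive step: assume the claim holds for m = p, so v_p = 2(-3)^(p - 1) + 3(-5)^p.
Then v_{p+1} = -3·v_p - 6·(-5)^p = -3·(2(-3)^(p - 1) + 3(-5)^p) - 6·(-5)^p = 2(-3)^p + 3(-5)^(p + 1) = 2(-3)^((p+1) - 1) + 3(-5)^(p+1),
which is the claimed formula at m = p+1.
Hence, by induction on m, the claim holds for every m ≥ 1.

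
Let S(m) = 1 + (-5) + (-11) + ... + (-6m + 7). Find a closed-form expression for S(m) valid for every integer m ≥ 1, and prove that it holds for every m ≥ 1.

We claim S(m) = -m(3m - 4) for all m ≥ 1.
For the base case m = 1: S(1) = 1, and the closed form gives 1. They agree.
Inductive step: assume the claim holds for m = j, so S(j) = j(-3j + 4).
Then S(j+1) = S(j) + (-6j + 1) = (j(-3j + 4)) + (-6j + 1).
Simplifying, S(j+1) = -(j + 1)(3j - 1) = -(j+1)(3(j+1) - 4),
which is the closed form with m = j+1.
By induction, the statement is established for all m ≥ 1.

S(m) = -m(3m - 4)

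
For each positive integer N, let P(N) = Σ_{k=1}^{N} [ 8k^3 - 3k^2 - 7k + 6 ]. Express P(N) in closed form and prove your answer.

P(N) = N(2N^3 + 3N^2 - 3N + 2)

We claim P(N) = N(2N^3 + 3N^2 - 3N + 2) for all N ≥ 1.
Base case (N = 1): P(1) = 4, and the closed form gives 4. They agree.
Inductive step: assume the claim holds for N = k, so P(k) = k(2k^3 + 3k^2 - 3k + 2).
Then P(k+1) = P(k) + (8k^3 + 21k^2 + 11k + 4) = (k(2k^3 + 3k^2 - 3k + 2)) + (8k^3 + 21k^2 + 11k + 4).
Simplifying, P(k+1) = (k + 1)(2k^3 + 9k^2 + 9k + 4) = (k+1)(2(k+1)^3 + 3(k+1)^2 - 3(k+1) + 2),
which is the closed form with N = k+1.
By induction, the statement is established for all N ≥ 1.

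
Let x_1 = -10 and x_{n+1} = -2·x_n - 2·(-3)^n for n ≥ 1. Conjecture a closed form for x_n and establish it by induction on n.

Computing the first terms: x_1 = -10, x_2 = 26, x_3 = -70. This suggests x_n = -(-2)^(n + 1) + 2(-3)^n.
Base case (n = 1): the formula gives -10 = -10 = x_1.
Inductive step: assume the claim holds for n = r, so x_r = -(-2)^(r + 1) + 2(-3)^r.
Then x_{r+1} = -2·x_r - 2·(-3)^r = -2·(-(-2)^(r + 1) + 2(-3)^r) - 2·(-3)^r = -(-2)^(r + 2) + 2(-3)^(r + 1) = -(-2)^((r+1) + 1) + 2(-3)^(r+1),
which is the claimed formula at n = r+1.
Hence, by induction on n, the claim holds for every n ≥ 1.

x_n = -(-2)^(n + 1) + 2(-3)^n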